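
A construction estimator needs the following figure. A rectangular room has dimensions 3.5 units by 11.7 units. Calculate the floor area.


Shape: rectangle
Length l = 3.5 units, Width w = 11.7 units
Formula: A = l * w
A = 3.5 * 11.7
A = 40.95
40.95 units^2


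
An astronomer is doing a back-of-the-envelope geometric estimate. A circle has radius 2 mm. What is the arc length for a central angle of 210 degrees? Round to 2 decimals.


Shape: circular arc
Radius r = 2 mm, Angle = 210 degrees
Formula: L = (angle/360) * 2 * pi * r
2 * pi * r = 4 * pi
L = (210/360) * 4 * pi
L = 2.333333 * pi
L = 7.33
7.33 mm


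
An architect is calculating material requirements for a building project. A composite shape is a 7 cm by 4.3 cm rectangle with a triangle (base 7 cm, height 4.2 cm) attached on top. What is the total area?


Composite shape: rectangle + triangle
Rectangle area = 7 * 4.3 = 30.1
Triangle area = 0.5 * 7 * 4.2 = 14.7
Total = 30.1 + 14.7
Total = 44.8
44.8 cm^2


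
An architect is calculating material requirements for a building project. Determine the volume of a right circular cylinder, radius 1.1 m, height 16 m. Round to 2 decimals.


Shape: cylinder
Radius r = 1.1 m, Height h = 16 m
Formula: V = pi * r^2 * h
r^2 = 1.21
V = pi * 1.21 * 16
V = 19.36 * pi
V = 60.82
60.82 m^3


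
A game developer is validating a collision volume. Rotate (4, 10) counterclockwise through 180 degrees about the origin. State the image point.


Transformation: rotation about the origin
Original point: (4, 10)
Rule for 180 deg: (x, y) -> (-x, -y)
Apply: (4, 10) -> (-4, -10)
(-4, -10)


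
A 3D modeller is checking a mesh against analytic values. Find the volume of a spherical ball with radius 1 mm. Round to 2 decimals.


Shape: sphere
Radius r = 1 mm
Formula: V = (4/3) * pi * r^3
r^3 = 1
(4/3) * 1 = 1.333333
V = 1.333333 * pi
V = 4.19
4.19 mm^3


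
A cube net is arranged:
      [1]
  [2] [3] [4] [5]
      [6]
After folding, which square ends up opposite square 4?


Net: cross layout. Take square 3 as the base (bottom).
Fold the four squares in the horizontal row up around 3: 2 -> left, 4 -> right, 5 wraps to the top.
Fold 1 and 6 up from 3: 1 -> back, 6 -> front.
Opposite pairs are therefore: (1, 6), (2, 4), (3, 5).
Face 4 is opposite face 2.
face 2


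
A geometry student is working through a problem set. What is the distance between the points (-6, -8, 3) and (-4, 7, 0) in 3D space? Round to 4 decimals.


3D distance between two points
P1 = (-6, -8, 3), P2 = (-4, 7, 0)
Formula: d = sqrt((x2-x1)^2 + (y2-y1)^2 + (z2-z1)^2)
dx = -4 - -6 = 2
dy = 7 - -8 = 15
dz = 0 - 3 = -3
dx^2 + dy^2 + dz^2 = 4 + 225 + 9 = 238
d = sqrt(238)
d = 15.4272
15.4272 units


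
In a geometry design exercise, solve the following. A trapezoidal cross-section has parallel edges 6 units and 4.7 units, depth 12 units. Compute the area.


Shape: trapezoid
Parallel sides a = 6 units, b = 4.7 units; Height h = 12 units
Formula: A = (a + b) * h / 2
a + b = 6 + 4.7 = 10.7
A = 10.7 * 12 / 2
A = 128.4 / 2
A = 64.2
64.2 units^2


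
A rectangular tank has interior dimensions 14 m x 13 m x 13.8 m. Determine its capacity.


Shape: rectangular prism
l = 14 m, w = 13 m, h = 13.8 m
Formula: V = l * w * h
V = 14 * 13 * 13.8
V = 182 * 13.8
V = 2511.6
2511.6 m^3


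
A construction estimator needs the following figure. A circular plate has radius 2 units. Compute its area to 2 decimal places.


Shape: circle
Radius r = 2 units
Formula: A = pi * r^2
r^2 = 2^2 = 4
A = pi * 4
A = 12.57
12.57 units^2


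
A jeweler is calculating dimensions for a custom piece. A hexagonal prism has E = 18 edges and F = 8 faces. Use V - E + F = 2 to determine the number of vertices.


Polyhedron: hexagonal prism
Euler's formula for convex polyhedra: V - E + F = 2
Given: E = 18 edges and F = 8 faces
Solve for V:
V = 2 + E - F = 2 + 18 - 8 = 12
12 vertices


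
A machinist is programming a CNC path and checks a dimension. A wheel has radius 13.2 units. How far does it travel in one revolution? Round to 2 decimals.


Shape: circle
Radius r = 13.2 units
Formula: C = 2 * pi * r
C = 2 * pi * 13.2
C = 26.4 * pi
C = 82.94
82.94 units


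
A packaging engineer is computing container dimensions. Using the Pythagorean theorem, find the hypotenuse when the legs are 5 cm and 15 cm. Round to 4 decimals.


Shape: right triangle
Legs a = 5 cm, b = 15 cm
Formula: c = sqrt(a^2 + b^2)
a^2 = 25, b^2 = 225
a^2 + b^2 = 250
c = sqrt(250)
c = 15.8114
15.8114 cm


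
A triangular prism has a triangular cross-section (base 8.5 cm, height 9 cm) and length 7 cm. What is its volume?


Shape: triangular prism
Triangle base = 8.5 cm, triangle height = 9 cm, prism length L = 7 cm
Formula: V = (1/2 * b * h_tri) * L
Cross-section area = 0.5 * 8.5 * 9 = 38.25
V = 38.25 * 7
V = 267.75
267.75 cm^3


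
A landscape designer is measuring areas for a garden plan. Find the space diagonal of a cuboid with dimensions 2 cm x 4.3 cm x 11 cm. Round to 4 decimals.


Shape: rectangular box (space diagonal)
l = 2 cm, w = 4.3 cm, h = 11 cm
Visualize: the diagonal of the base, then a right triangle with that diagonal and the height.
Formula: d = sqrt(l^2 + w^2 + h^2)
l^2 + w^2 + h^2 = 4 + 18.49 + 121 = 143.49
d = sqrt(143.49)
d = 11.9787
11.9787 cm


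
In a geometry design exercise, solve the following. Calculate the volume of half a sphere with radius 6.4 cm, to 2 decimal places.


Shape: hemisphere (half of a sphere)
Radius r = 6.4 cm
Formula: V = (1/2) * (4/3) * pi * r^3 = (2/3) * pi * r^3
r^3 = 262.144
(2/3) * 262.144 = 174.762667
V = 174.762667 * pi
V = 549.03
549.03 cm^3


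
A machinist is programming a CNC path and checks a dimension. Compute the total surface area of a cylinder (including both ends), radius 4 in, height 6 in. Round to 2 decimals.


Shape: closed cylinder
Radius r = 4 in, Height h = 6 in
Formula: SA = 2*pi*r^2 + 2*pi*r*h = 2*pi*r*(r + h)
r + h = 10
2 * r * (r + h) = 2 * 4 * 10 = 80
SA = 80 * pi
SA = 251.33
251.33 in^2


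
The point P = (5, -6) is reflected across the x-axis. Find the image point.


Transformation: reflection
Original point: (5, -6)
Rule for reflection over the x-axis: (x, y) -> (x, -y)
Apply: (5, -6) -> (5, 6)
(5, 6)


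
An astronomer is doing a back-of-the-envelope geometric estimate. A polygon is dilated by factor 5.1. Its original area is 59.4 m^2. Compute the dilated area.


Linear scale factor k = 5.1
Original area = 59.4 m^2
Rule: under a linear scaling by k, areas scale by k^2.
k^2 = 5.1^2 = 26.01
New area = 59.4 * 26.01
New area = 1544.994
1544.994 m^2


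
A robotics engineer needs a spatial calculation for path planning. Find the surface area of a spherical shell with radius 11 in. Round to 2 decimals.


Shape: sphere
Radius r = 11 in
Formula: SA = 4 * pi * r^2
r^2 = 121
SA = 4 * pi * 121
SA = 484 * pi
SA = 1520.53
1520.53 in^2


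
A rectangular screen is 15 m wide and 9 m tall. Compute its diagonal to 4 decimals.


Shape: rectangle (diagonal via Pythagoras)
Sides: 15 m and 9 m
Formula: d = sqrt(l^2 + w^2)
l^2 = 225, w^2 = 81
l^2 + w^2 = 306
d = sqrt(306)
d = 17.4929
17.4929 m


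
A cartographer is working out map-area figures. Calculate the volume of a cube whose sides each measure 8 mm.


Shape: cube
Side s = 8 mm
Formula: V = s^3
V = 8 * 8 * 8
V = 64 * 8
V = 512
512 mm^3


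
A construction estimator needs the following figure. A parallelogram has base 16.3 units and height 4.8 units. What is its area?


Shape: parallelogram
Base b = 16.3 units, Height h = 4.8 units
Formula: A = b * h
A = 16.3 * 4.8
A = 78.24
78.24 units^2


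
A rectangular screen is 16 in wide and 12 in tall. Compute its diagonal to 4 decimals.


Shape: rectangle (diagonal via Pythagoras)
Sides: 16 in and 12 in
Formula: d = sqrt(l^2 + w^2)
l^2 = 256, w^2 = 144
l^2 + w^2 = 400
d = sqrt(400)
d = 20.0
20 in


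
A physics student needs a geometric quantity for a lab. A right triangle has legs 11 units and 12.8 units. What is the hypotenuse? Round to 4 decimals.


Shape: right triangle
Legs a = 11 units, b = 12.8 units
Formula: c = sqrt(a^2 + b^2)
a^2 = 121, b^2 = 163.84
a^2 + b^2 = 284.84
c = sqrt(284.84)
c = 16.8772
16.8772 units


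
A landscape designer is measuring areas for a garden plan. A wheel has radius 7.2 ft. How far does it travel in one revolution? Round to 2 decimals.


Shape: circle
Radius r = 7.2 ft
Formula: C = 2 * pi * r
C = 2 * pi * 7.2
C = 14.4 * pi
C = 45.24
45.24 ft


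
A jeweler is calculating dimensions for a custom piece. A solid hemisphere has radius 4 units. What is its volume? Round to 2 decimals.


Shape: hemisphere (half of a sphere)
Radius r = 4 units
Formula: V = (1/2) * (4/3) * pi * r^3 = (2/3) * pi * r^3
r^3 = 64
(2/3) * 64 = 42.666667
V = 42.666667 * pi
V = 134.04
134.04 units^3


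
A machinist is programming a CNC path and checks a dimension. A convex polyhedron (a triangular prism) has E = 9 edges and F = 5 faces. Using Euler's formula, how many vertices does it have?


Polyhedron: triangular prism
Euler's formula for convex polyhedra: V - E + F = 2
Given: E = 9 edges and F = 5 faces
Solve for V:
V = 2 + E - F = 2 + 9 - 5 = 6
6 vertices


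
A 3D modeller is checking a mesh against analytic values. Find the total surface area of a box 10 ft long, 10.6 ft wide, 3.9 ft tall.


Shape: rectangular prism
l = 10 ft, w = 10.6 ft, h = 3.9 ft
Formula: SA = 2(lw + lh + wh)
lw = 106, lh = 39, wh = 41.34
lw + lh + wh = 186.34
SA = 2 * 186.34
SA = 372.68
372.68 ft^2


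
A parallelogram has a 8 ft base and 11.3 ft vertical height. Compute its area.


Shape: parallelogram
Base b = 8 ft, Height h = 11.3 ft
Formula: A = b * h
A = 8 * 11.3
A = 90.4
90.4 ft^2


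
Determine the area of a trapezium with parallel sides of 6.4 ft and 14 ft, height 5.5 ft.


Shape: trapezoid
Parallel sides a = 6.4 ft, b = 14 ft; Height h = 5.5 ft
Formula: A = (a + b) * h / 2
a + b = 6.4 + 14 = 20.4
A = 20.4 * 5.5 / 2
A = 112.2 / 2
A = 56.1
56.1 ft^2


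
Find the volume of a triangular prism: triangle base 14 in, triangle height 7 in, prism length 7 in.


Shape: triangular prism
Triangle base = 14 in, triangle height = 7 in, prism length L = 7 in
Formula: V = (1/2 * b * h_tri) * L
Cross-section area = 0.5 * 14 * 7 = 49
V = 49 * 7
V = 343
343 in^3


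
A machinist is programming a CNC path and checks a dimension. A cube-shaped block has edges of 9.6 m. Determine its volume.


Shape: cube
Side s = 9.6 m
Formula: V = s^3
V = 9.6 * 9.6 * 9.6
V = 92.16 * 9.6
V = 884.736
884.736 m^3


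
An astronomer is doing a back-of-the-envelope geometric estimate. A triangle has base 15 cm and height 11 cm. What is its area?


Shape: triangle
Base b = 15 cm, Height h = 11 cm
Formula: A = (1/2) * b * h
A = 0.5 * 15 * 11
A = 0.5 * 165
A = 82.5
82.5 cm^2


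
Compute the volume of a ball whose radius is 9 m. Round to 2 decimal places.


Shape: sphere
Radius r = 9 m
Formula: V = (4/3) * pi * r^3
r^3 = 729
(4/3) * 729 = 972
V = 972 * pi
V = 3053.63
3053.63 m^3


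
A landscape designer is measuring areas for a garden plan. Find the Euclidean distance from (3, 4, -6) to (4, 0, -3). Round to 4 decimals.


3D distance between two points
P1 = (3, 4, -6), P2 = (4, 0, -3)
Formula: d = sqrt((x2-x1)^2 + (y2-y1)^2 + (z2-z1)^2)
dx = 4 - 3 = 1
dy = 0 - 4 = -4
dz = -3 - -6 = 3
dx^2 + dy^2 + dz^2 = 1 + 16 + 9 = 26
d = sqrt(26)
d = 5.099
5.099 units


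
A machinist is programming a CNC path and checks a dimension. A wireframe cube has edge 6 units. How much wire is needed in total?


Shape: cube
Side s = 6 units
A cube has 12 edges, all equal.
Formula: total edge length = 12 * s
Total = 12 * 6
Total = 72
72 units


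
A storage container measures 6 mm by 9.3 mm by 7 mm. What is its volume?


Shape: rectangular prism
l = 6 mm, w = 9.3 mm, h = 7 mm
Formula: V = l * w * h
V = 6 * 9.3 * 7
V = 55.8 * 7
V = 390.6
390.6 mm^3


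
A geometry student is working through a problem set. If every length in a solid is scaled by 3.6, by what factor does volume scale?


Linear scale factor k = 3.6
Rule: under a linear scaling by k, volumes scale by k^3.
k^3 = 3.6 * 3.6 * 3.6
k^3 = 12.96 * 3.6
k^3 = 46.656
Volume scales by a factor of 46.656.
46.656 (dimensionless)


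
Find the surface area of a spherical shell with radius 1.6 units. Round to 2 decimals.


Shape: sphere
Radius r = 1.6 units
Formula: SA = 4 * pi * r^2
r^2 = 2.56
SA = 4 * pi * 2.56
SA = 10.24 * pi
SA = 32.17
32.17 units^2


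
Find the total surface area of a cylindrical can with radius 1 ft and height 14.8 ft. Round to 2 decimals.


Shape: closed cylinder
Radius r = 1 ft, Height h = 14.8 ft
Formula: SA = 2*pi*r^2 + 2*pi*r*h = 2*pi*r*(r + h)
r + h = 15.8
2 * r * (r + h) = 2 * 1 * 15.8 = 31.6
SA = 31.6 * pi
SA = 99.27
99.27 ft^2


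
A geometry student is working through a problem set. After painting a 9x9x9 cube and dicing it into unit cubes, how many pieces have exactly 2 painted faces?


Large cube: 9 x 9 x 9, cut into unit cubes.
n = 9, so n - 2 = 7
Cubes with 2 painted faces lie along the edges, excluding corners.
A cube has 12 edges; each contributes (n - 2) = 7 such cubes.
Count = 12 * 7 = 84
84 unit cubes


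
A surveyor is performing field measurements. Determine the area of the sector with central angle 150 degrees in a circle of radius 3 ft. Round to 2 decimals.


Shape: circular sector
Radius r = 3 ft, Angle = 150 degrees
Formula: A = (angle/360) * pi * r^2
r^2 = 9
Fraction of circle = 150/360
A = (150/360) * pi * 9
A = 3.75 * pi
A = 11.78
11.78 ft^2


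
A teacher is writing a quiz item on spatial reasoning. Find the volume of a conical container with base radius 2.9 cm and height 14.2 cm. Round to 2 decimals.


Shape: cone
Radius r = 2.9 cm, Height h = 14.2 cm
Formula: V = (1/3) * pi * r^2 * h
r^2 = 8.41
pi * r^2 * h = pi * 8.41 * 14.2 = 119.422 * pi
V = 119.422 * pi / 3
V = 125.06
125.06 cm^3


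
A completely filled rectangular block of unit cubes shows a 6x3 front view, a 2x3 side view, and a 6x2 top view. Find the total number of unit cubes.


Orthographic views of a solid rectangular block:
Front view 6 x 3 -> length = 6, height = 3
Side view 2 x 3 -> width = 2, height = 3 (consistent)
Top view 6 x 2 -> confirms length = 6, width = 2
The block is 6 x 2 x 3.
Total unit cubes = 6 * 2 * 3 = 36
36 unit cubes


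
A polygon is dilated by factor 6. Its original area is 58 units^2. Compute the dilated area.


Linear scale factor k = 6
Original area = 58 units^2
Rule: under a linear scaling by k, areas scale by k^2.
k^2 = 6^2 = 36
New area = 58 * 36
New area = 2088
2088 units^2


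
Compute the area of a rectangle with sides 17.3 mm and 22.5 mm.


Shape: rectangle
Length l = 17.3 mm, Width w = 22.5 mm
Formula: A = l * w
A = 17.3 * 22.5
A = 389.25
389.25 mm^2


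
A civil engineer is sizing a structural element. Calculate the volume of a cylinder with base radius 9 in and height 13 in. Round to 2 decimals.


Shape: cylinder
Radius r = 9 in, Height h = 13 in
Formula: V = pi * r^2 * h
r^2 = 81
V = pi * 81 * 13
V = 1053 * pi
V = 3308.1
3308.1 in^3


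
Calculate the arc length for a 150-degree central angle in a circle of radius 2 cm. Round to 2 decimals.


Shape: circular arc
Radius r = 2 cm, Angle = 150 degrees
Formula: L = (angle/360) * 2 * pi * r
2 * pi * r = 4 * pi
L = (150/360) * 4 * pi
L = 1.666667 * pi
L = 5.24
5.24 cm


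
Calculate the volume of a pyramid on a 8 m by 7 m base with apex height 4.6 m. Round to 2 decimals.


Shape: rectangular pyramid
Base: 8 m x 7 m, Height h = 4.6 m
Formula: V = (1/3) * base_area * h
base_area = 8 * 7 = 56
base_area * h = 56 * 4.6 = 257.6
V = 257.6 / 3
V = 85.87
85.87 m^3


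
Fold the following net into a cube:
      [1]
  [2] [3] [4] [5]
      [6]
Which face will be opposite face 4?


Net: cross layout. Take square 3 as the base (bottom).
Fold the four squares in the horizontal row up around 3: 2 -> left, 4 -> right, 5 wraps to the top.
Fold 1 and 6 up from 3: 1 -> back, 6 -> front.
Opposite pairs are therefore: (1, 6), (2, 4), (3, 5).
Face 4 is opposite face 2.
face 2


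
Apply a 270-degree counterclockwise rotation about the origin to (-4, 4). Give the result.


Transformation: rotation about the origin
Original point: (-4, 4)
Rule for 270 deg counterclockwise: (x, y) -> (y, -x)
Apply: (-4, 4) -> (4, 4)
(4, 4)


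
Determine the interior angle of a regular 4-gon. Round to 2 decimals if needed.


Shape: regular square (4 sides)
Formula: interior angle = (n - 2) * 180 / n
(n - 2) = 2
(n - 2) * 180 = 360
angle = 360 / 4
angle = 90
90 degrees


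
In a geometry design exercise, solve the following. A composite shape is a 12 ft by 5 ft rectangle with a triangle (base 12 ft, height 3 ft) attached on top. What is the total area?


Composite shape: rectangle + triangle
Rectangle area = 12 * 5 = 60
Triangle area = 0.5 * 12 * 3 = 18
Total = 60 + 18
Total = 78
78 ft^2


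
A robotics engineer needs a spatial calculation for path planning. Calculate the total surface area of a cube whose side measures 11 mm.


Shape: cube
Side s = 11 mm
A cube has 6 square faces.
Formula: SA = 6 * s^2
s^2 = 121
SA = 6 * 121
SA = 726
726 mm^2


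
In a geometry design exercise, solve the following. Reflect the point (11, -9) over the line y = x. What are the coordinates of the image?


Transformation: reflection
Original point: (11, -9)
Rule for reflection over y = x: (x, y) -> (y, x)
Apply: (11, -9) -> (-9, 11)
(-9, 11)


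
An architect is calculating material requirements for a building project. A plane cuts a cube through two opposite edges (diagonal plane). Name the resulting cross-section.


Solid: cube
Cutting plane: through two opposite edges (diagonal plane)
Visualize the intersection of the plane with the solid's surface.
The boundary of the cut region is a rectangle.
rectangle


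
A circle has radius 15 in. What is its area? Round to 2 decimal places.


Shape: circle
Radius r = 15 in
Formula: A = pi * r^2
r^2 = 15^2 = 225
A = pi * 225
A = 706.86
706.86 in^2


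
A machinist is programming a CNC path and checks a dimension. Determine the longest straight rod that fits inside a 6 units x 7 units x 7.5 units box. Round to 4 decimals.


Shape: rectangular box (space diagonal)
l = 6 units, w = 7 units, h = 7.5 units
Visualize: the diagonal of the base, then a right triangle with that diagonal and the height.
Formula: d = sqrt(l^2 + w^2 + h^2)
l^2 + w^2 + h^2 = 36 + 49 + 56.25 = 141.25
d = sqrt(141.25)
d = 11.8849
11.8849 units


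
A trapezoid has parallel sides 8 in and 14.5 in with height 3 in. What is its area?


Shape: trapezoid
Parallel sides a = 8 in, b = 14.5 in; Height h = 3 in
Formula: A = (a + b) * h / 2
a + b = 8 + 14.5 = 22.5
A = 22.5 * 3 / 2
A = 67.5 / 2
A = 33.75
33.75 in^2


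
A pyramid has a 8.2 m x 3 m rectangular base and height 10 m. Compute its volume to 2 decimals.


Shape: rectangular pyramid
Base: 8.2 m x 3 m, Height h = 10 m
Formula: V = (1/3) * base_area * h
base_area = 8.2 * 3 = 24.6
base_area * h = 24.6 * 10 = 246
V = 246 / 3
V = 82
82 m^3


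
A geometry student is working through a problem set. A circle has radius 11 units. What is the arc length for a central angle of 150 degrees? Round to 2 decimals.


Shape: circular arc
Radius r = 11 units, Angle = 150 degrees
Formula: L = (angle/360) * 2 * pi * r
2 * pi * r = 22 * pi
L = (150/360) * 22 * pi
L = 9.166667 * pi
L = 28.8
28.8 units


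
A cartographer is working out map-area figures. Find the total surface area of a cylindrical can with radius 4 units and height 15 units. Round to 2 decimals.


Shape: closed cylinder
Radius r = 4 units, Height h = 15 units
Formula: SA = 2*pi*r^2 + 2*pi*r*h = 2*pi*r*(r + h)
r + h = 19
2 * r * (r + h) = 2 * 4 * 19 = 152
SA = 152 * pi
SA = 477.52
477.52 units^2


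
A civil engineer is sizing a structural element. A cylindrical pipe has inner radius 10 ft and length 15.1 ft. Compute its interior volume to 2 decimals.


Shape: cylinder
Radius r = 10 ft, Height h = 15.1 ft
Formula: V = pi * r^2 * h
r^2 = 100
V = pi * 100 * 15.1
V = 1510 * pi
V = 4743.8
4743.8 ft^3


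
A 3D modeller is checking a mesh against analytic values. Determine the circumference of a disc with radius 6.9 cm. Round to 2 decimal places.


Shape: circle
Radius r = 6.9 cm
Formula: C = 2 * pi * r
C = 2 * pi * 6.9
C = 13.8 * pi
C = 43.35
43.35 cm


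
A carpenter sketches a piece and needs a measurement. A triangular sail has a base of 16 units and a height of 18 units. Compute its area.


Shape: triangle
Base b = 16 units, Height h = 18 units
Formula: A = (1/2) * b * h
A = 0.5 * 16 * 18
A = 0.5 * 288
A = 144
144 units^2


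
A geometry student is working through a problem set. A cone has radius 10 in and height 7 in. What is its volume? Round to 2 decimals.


Shape: cone
Radius r = 10 in, Height h = 7 in
Formula: V = (1/3) * pi * r^2 * h
r^2 = 100
pi * r^2 * h = pi * 100 * 7 = 700 * pi
V = 700 * pi / 3
V = 733.04
733.04 in^3


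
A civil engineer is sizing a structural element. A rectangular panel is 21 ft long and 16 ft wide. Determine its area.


Shape: rectangle
Length l = 21 ft, Width w = 16 ft
Formula: A = l * w
A = 21 * 16
A = 336
336 ft^2


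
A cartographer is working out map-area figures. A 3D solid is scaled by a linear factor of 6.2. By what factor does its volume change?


Linear scale factor k = 6.2
Rule: under a linear scaling by k, volumes scale by k^3.
k^3 = 6.2 * 6.2 * 6.2
k^3 = 38.44 * 6.2
k^3 = 238.328
Volume scales by a factor of 238.328.
238.328 (dimensionless)


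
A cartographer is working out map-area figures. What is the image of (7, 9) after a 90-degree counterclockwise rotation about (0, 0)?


Transformation: rotation about the origin
Original point: (7, 9)
Rule for 90 deg counterclockwise: (x, y) -> (-y, x)
Apply: (7, 9) -> (-9, 7)
(-9, 7)


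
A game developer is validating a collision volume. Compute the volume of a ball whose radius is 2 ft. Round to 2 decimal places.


Shape: sphere
Radius r = 2 ft
Formula: V = (4/3) * pi * r^3
r^3 = 8
(4/3) * 8 = 10.666667
V = 10.666667 * pi
V = 33.51
33.51 ft^3


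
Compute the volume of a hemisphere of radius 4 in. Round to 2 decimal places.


Shape: hemisphere (half of a sphere)
Radius r = 4 in
Formula: V = (1/2) * (4/3) * pi * r^3 = (2/3) * pi * r^3
r^3 = 64
(2/3) * 64 = 42.666667
V = 42.666667 * pi
V = 134.04
134.04 in^3


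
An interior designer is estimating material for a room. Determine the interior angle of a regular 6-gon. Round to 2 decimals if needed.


Shape: regular hexagon (6 sides)
Formula: interior angle = (n - 2) * 180 / n
(n - 2) = 4
(n - 2) * 180 = 720
angle = 720 / 6
angle = 120
120 degrees


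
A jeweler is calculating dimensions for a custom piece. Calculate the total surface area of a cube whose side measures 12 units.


Shape: cube
Side s = 12 units
A cube has 6 square faces.
Formula: SA = 6 * s^2
s^2 = 144
SA = 6 * 144
SA = 864
864 units^2


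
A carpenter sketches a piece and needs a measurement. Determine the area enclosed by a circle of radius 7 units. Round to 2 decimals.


Shape: circle
Radius r = 7 units
Formula: A = pi * r^2
r^2 = 7^2 = 49
A = pi * 49
A = 153.94
153.94 units^2


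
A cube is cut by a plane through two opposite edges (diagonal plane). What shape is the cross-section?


Solid: cube
Cutting plane: through two opposite edges (diagonal plane)
Visualize the intersection of the plane with the solid's surface.
The boundary of the cut region is a rectangle.
rectangle


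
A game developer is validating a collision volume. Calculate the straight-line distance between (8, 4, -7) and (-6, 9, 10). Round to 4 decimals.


3D distance between two points
P1 = (8, 4, -7), P2 = (-6, 9, 10)
Formula: d = sqrt((x2-x1)^2 + (y2-y1)^2 + (z2-z1)^2)
dx = -6 - 8 = -14
dy = 9 - 4 = 5
dz = 10 - -7 = 17
dx^2 + dy^2 + dz^2 = 196 + 25 + 289 = 510
d = sqrt(510)
d = 22.5832
22.5832 units


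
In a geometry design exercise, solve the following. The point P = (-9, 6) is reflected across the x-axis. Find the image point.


Transformation: reflection
Original point: (-9, 6)
Rule for reflection over the x-axis: (x, y) -> (x, -y)
Apply: (-9, 6) -> (-9, -6)
(-9, -6)


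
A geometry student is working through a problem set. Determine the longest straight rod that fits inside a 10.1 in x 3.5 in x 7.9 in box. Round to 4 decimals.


Shape: rectangular box (space diagonal)
l = 10.1 in, w = 3.5 in, h = 7.9 in
Visualize: the diagonal of the base, then a right triangle with that diagonal and the height.
Formula: d = sqrt(l^2 + w^2 + h^2)
l^2 + w^2 + h^2 = 102.01 + 12.25 + 62.41 = 176.67
d = sqrt(176.67)
d = 13.2917
13.2917 in


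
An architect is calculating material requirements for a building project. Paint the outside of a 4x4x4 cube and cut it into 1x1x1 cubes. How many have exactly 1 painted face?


Large cube: 4 x 4 x 4, cut into unit cubes.
n = 4, so n - 2 = 2
Cubes with 1 painted face lie in the interior of each face.
A cube has 6 faces; each contributes (n - 2)^2 = 4 such cubes.
Count = 6 * 4 = 24
24 unit cubes


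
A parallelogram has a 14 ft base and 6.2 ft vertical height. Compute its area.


Shape: parallelogram
Base b = 14 ft, Height h = 6.2 ft
Formula: A = b * h
A = 14 * 6.2
A = 86.8
86.8 ft^2


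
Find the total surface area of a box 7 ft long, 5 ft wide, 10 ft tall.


Shape: rectangular prism
l = 7 ft, w = 5 ft, h = 10 ft
Formula: SA = 2(lw + lh + wh)
lw = 35, lh = 70, wh = 50
lw + lh + wh = 155
SA = 2 * 155
SA = 310
310 ft^2


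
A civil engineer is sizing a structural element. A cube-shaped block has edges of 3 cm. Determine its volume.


Shape: cube
Side s = 3 cm
Formula: V = s^3
V = 3 * 3 * 3
V = 9 * 3
V = 27
27 cm^3


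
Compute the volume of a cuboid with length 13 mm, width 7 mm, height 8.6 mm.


Shape: rectangular prism
l = 13 mm, w = 7 mm, h = 8.6 mm
Formula: V = l * w * h
V = 13 * 7 * 8.6
V = 91 * 8.6
V = 782.6
782.6 mm^3


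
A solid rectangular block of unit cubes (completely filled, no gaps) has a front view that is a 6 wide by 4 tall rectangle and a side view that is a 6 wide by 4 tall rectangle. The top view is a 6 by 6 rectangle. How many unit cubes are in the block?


Orthographic views of a solid rectangular block:
Front view 6 x 4 -> length = 6, height = 4
Side view 6 x 4 -> width = 6, height = 4 (consistent)
Top view 6 x 6 -> confirms length = 6, width = 6
The block is 6 x 6 x 4.
Total unit cubes = 6 * 6 * 4 = 144
144 unit cubes


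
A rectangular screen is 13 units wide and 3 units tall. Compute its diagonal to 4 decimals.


Shape: rectangle (diagonal via Pythagoras)
Sides: 13 units and 3 units
Formula: d = sqrt(l^2 + w^2)
l^2 = 169, w^2 = 9
l^2 + w^2 = 178
d = sqrt(178)
d = 13.3417
13.3417 units


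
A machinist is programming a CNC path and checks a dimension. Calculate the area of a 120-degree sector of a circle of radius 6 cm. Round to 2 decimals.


Shape: circular sector
Radius r = 6 cm, Angle = 120 degrees
Formula: A = (angle/360) * pi * r^2
r^2 = 36
Fraction of circle = 120/360
A = (120/360) * pi * 36
A = 12 * pi
A = 37.7
37.7 cm^2


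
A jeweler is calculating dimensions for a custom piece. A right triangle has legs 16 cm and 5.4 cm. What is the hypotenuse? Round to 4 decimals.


Shape: right triangle
Legs a = 16 cm, b = 5.4 cm
Formula: c = sqrt(a^2 + b^2)
a^2 = 256, b^2 = 29.16
a^2 + b^2 = 285.16
c = sqrt(285.16)
c = 16.8867
16.8867 cm


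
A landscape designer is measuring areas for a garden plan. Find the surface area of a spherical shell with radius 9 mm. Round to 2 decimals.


Shape: sphere
Radius r = 9 mm
Formula: SA = 4 * pi * r^2
r^2 = 81
SA = 4 * pi * 81
SA = 324 * pi
SA = 1017.88
1017.88 mm^2


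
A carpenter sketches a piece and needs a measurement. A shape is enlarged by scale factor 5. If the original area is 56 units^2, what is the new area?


Linear scale factor k = 5
Original area = 56 units^2
Rule: under a linear scaling by k, areas scale by k^2.
k^2 = 5^2 = 25
New area = 56 * 25
New area = 1400
1400 units^2


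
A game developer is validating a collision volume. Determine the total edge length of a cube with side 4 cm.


Shape: cube
Side s = 4 cm
A cube has 12 edges, all equal.
Formula: total edge length = 12 * s
Total = 12 * 4
Total = 48
48 cm


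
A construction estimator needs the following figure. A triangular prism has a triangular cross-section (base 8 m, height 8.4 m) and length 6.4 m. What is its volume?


Shape: triangular prism
Triangle base = 8 m, triangle height = 8.4 m, prism length L = 6.4 m
Formula: V = (1/2 * b * h_tri) * L
Cross-section area = 0.5 * 8 * 8.4 = 33.6
V = 33.6 * 6.4
V = 215.04
215.04 m^3


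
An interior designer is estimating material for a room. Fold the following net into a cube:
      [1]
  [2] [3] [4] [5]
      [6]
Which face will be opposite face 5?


Net: cross layout. Take square 3 as the base (bottom).
Fold the four squares in the horizontal row up around 3: 2 -> left, 4 -> right, 5 wraps to the top.
Fold 1 and 6 up from 3: 1 -> back, 6 -> front.
Opposite pairs are therefore: (1, 6), (2, 4), (3, 5).
Face 5 is opposite face 3.
face 3


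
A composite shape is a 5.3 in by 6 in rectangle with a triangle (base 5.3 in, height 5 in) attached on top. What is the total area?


Composite shape: rectangle + triangle
Rectangle area = 5.3 * 6 = 31.8
Triangle area = 0.5 * 5.3 * 5 = 13.25
Total = 31.8 + 13.25
Total = 45.05
45.05 in^2


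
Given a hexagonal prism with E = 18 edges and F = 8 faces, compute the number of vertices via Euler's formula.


Polyhedron: hexagonal prism
Euler's formula for convex polyhedra: V - E + F = 2
Given: E = 18 edges and F = 8 faces
Solve for V:
V = 2 + E - F = 2 + 18 - 8 = 12
12 vertices


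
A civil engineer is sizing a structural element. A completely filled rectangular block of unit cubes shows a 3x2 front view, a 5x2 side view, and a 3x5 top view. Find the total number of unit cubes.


Orthographic views of a solid rectangular block:
Front view 3 x 2 -> length = 3, height = 2
Side view 5 x 2 -> width = 5, height = 2 (consistent)
Top view 3 x 5 -> confirms length = 3, width = 5
The block is 3 x 5 x 2.
Total unit cubes = 3 * 5 * 2 = 30
30 unit cubes


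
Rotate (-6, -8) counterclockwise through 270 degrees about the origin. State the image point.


Transformation: rotation about the origin
Original point: (-6, -8)
Rule for 270 deg counterclockwise: (x, y) -> (y, -x)
Apply: (-6, -8) -> (-8, 6)
(-8, 6)


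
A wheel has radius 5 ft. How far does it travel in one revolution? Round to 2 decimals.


Shape: circle
Radius r = 5 ft
Formula: C = 2 * pi * r
C = 2 * pi * 5
C = 10 * pi
C = 31.42
31.42 ft


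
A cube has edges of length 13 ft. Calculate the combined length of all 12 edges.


Shape: cube
Side s = 13 ft
A cube has 12 edges, all equal.
Formula: total edge length = 12 * s
Total = 12 * 13
Total = 156
156 ft


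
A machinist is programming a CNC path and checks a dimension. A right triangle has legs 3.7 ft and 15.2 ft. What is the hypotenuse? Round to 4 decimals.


Shape: right triangle
Legs a = 3.7 ft, b = 15.2 ft
Formula: c = sqrt(a^2 + b^2)
a^2 = 13.69, b^2 = 231.04
a^2 + b^2 = 244.73
c = sqrt(244.73)
c = 15.6438
15.6438 ft


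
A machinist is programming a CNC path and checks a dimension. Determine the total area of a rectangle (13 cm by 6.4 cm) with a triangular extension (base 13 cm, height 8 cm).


Composite shape: rectangle + triangle
Rectangle area = 13 * 6.4 = 83.2
Triangle area = 0.5 * 13 * 8 = 52
Total = 83.2 + 52
Total = 135.2
135.2 cm^2


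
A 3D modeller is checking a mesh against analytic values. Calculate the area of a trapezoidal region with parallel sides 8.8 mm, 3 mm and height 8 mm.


Shape: trapezoid
Parallel sides a = 8.8 mm, b = 3 mm; Height h = 8 mm
Formula: A = (a + b) * h / 2
a + b = 8.8 + 3 = 11.8
A = 11.8 * 8 / 2
A = 94.4 / 2
A = 47.2
47.2 mm^2


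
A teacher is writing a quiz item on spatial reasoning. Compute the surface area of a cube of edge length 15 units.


Shape: cube
Side s = 15 units
A cube has 6 square faces.
Formula: SA = 6 * s^2
s^2 = 225
SA = 6 * 225
SA = 1350
1350 units^2


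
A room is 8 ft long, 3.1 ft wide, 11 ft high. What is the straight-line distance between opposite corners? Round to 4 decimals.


Shape: rectangular box (space diagonal)
l = 8 ft, w = 3.1 ft, h = 11 ft
Visualize: the diagonal of the base, then a right triangle with that diagonal and the height.
Formula: d = sqrt(l^2 + w^2 + h^2)
l^2 + w^2 + h^2 = 64 + 9.61 + 121 = 194.61
d = sqrt(194.61)
d = 13.9503
13.9503 ft


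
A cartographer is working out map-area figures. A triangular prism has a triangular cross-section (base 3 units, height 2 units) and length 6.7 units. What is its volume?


Shape: triangular prism
Triangle base = 3 units, triangle height = 2 units, prism length L = 6.7 units
Formula: V = (1/2 * b * h_tri) * L
Cross-section area = 0.5 * 3 * 2 = 3
V = 3 * 6.7
V = 20.1
20.1 units^3


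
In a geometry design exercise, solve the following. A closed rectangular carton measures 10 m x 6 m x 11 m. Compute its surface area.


Shape: rectangular prism
l = 10 m, w = 6 m, h = 11 m
Formula: SA = 2(lw + lh + wh)
lw = 60, lh = 110, wh = 66
lw + lh + wh = 236
SA = 2 * 236
SA = 472
472 m^2


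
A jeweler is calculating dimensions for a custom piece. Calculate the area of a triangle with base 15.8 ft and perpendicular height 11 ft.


Shape: triangle
Base b = 15.8 ft, Height h = 11 ft
Formula: A = (1/2) * b * h
A = 0.5 * 15.8 * 11
A = 0.5 * 173.8
A = 86.9
86.9 ft^2


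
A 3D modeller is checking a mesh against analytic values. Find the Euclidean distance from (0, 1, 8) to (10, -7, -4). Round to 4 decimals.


3D distance between two points
P1 = (0, 1, 8), P2 = (10, -7, -4)
Formula: d = sqrt((x2-x1)^2 + (y2-y1)^2 + (z2-z1)^2)
dx = 10 - 0 = 10
dy = -7 - 1 = -8
dz = -4 - 8 = -12
dx^2 + dy^2 + dz^2 = 100 + 64 + 144 = 308
d = sqrt(308)
d = 17.5499
17.5499 units


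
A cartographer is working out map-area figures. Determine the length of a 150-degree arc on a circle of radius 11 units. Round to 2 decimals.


Shape: circular arc
Radius r = 11 units, Angle = 150 degrees
Formula: L = (angle/360) * 2 * pi * r
2 * pi * r = 22 * pi
L = (150/360) * 22 * pi
L = 9.166667 * pi
L = 28.8
28.8 units


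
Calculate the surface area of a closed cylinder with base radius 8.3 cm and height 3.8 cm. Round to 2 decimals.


Shape: closed cylinder
Radius r = 8.3 cm, Height h = 3.8 cm
Formula: SA = 2*pi*r^2 + 2*pi*r*h = 2*pi*r*(r + h)
r + h = 12.1
2 * r * (r + h) = 2 * 8.3 * 12.1 = 200.86
SA = 200.86 * pi
SA = 631.02
631.02 cm^2


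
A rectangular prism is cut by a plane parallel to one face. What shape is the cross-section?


Solid: rectangular prism
Cutting plane: parallel to one face
Visualize the intersection of the plane with the solid's surface.
The boundary of the cut region is a rectangle.
rectangle


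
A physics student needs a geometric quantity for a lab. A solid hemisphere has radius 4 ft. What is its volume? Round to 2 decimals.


Shape: hemisphere (half of a sphere)
Radius r = 4 ft
Formula: V = (1/2) * (4/3) * pi * r^3 = (2/3) * pi * r^3
r^3 = 64
(2/3) * 64 = 42.666667
V = 42.666667 * pi
V = 134.04
134.04 ft^3


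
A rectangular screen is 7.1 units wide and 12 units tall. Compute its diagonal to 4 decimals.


Shape: rectangle (diagonal via Pythagoras)
Sides: 7.1 units and 12 units
Formula: d = sqrt(l^2 + w^2)
l^2 = 50.41, w^2 = 144
l^2 + w^2 = 194.41
d = sqrt(194.41)
d = 13.9431
13.9431 units


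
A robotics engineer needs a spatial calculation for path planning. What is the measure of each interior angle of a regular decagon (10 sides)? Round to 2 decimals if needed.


Shape: regular decagon (10 sides)
Formula: interior angle = (n - 2) * 180 / n
(n - 2) = 8
(n - 2) * 180 = 1440
angle = 1440 / 10
angle = 144
144 degrees


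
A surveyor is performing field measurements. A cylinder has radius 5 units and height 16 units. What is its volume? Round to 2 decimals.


Shape: cylinder
Radius r = 5 units, Height h = 16 units
Formula: V = pi * r^2 * h
r^2 = 25
V = pi * 25 * 16
V = 400 * pi
V = 1256.64
1256.64 units^3


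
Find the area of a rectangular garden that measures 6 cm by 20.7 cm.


Shape: rectangle
Length l = 6 cm, Width w = 20.7 cm
Formula: A = l * w
A = 6 * 20.7
A = 124.2
124.2 cm^2


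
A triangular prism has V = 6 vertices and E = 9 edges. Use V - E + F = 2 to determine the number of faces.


Polyhedron: triangular prism
Euler's formula for convex polyhedra: V - E + F = 2
Given: V = 6 vertices and E = 9 edges
Solve for F:
F = 2 + E - V = 2 + 9 - 6 = 5
5 faces


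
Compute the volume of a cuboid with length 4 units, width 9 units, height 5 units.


Shape: rectangular prism
l = 4 units, w = 9 units, h = 5 units
Formula: V = l * w * h
V = 4 * 9 * 5
V = 36 * 5
V = 180
180 units^3


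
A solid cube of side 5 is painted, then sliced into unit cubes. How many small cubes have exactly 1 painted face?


Large cube: 5 x 5 x 5, cut into unit cubes.
n = 5, so n - 2 = 3
Cubes with 1 painted face lie in the interior of each face.
A cube has 6 faces; each contributes (n - 2)^2 = 9 such cubes.
Count = 6 * 9 = 54
54 unit cubes


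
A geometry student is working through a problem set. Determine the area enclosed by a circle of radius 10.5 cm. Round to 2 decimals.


Shape: circle
Radius r = 10.5 cm
Formula: A = pi * r^2
r^2 = 10.5^2 = 110.25
A = pi * 110.25
A = 346.36
346.36 cm^2


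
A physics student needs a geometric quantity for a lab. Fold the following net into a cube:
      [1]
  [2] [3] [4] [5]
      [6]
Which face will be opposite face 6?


Net: cross layout. Take square 3 as the base (bottom).
Fold the four squares in the horizontal row up around 3: 2 -> left, 4 -> right, 5 wraps to the top.
Fold 1 and 6 up from 3: 1 -> back, 6 -> front.
Opposite pairs are therefore: (1, 6), (2, 4), (3, 5).
Face 6 is opposite face 1.
face 1


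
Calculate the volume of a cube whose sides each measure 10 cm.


Shape: cube
Side s = 10 cm
Formula: V = s^3
V = 10 * 10 * 10
V = 100 * 10
V = 1000
1000 cm^3


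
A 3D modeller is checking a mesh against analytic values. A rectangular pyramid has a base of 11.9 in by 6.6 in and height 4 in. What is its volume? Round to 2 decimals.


Shape: rectangular pyramid
Base: 11.9 in x 6.6 in, Height h = 4 in
Formula: V = (1/3) * base_area * h
base_area = 11.9 * 6.6 = 78.54
base_area * h = 78.54 * 4 = 314.16
V = 314.16 / 3
V = 104.72
104.72 in^3


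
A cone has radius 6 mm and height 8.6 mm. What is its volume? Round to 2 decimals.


Shape: cone
Radius r = 6 mm, Height h = 8.6 mm
Formula: V = (1/3) * pi * r^2 * h
r^2 = 36
pi * r^2 * h = pi * 36 * 8.6 = 309.6 * pi
V = 309.6 * pi / 3
V = 324.21
324.21 mm^3


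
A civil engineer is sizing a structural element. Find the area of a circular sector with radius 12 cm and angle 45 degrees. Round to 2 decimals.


Shape: circular sector
Radius r = 12 cm, Angle = 45 degrees
Formula: A = (angle/360) * pi * r^2
r^2 = 144
Fraction of circle = 45/360
A = (45/360) * pi * 144
A = 18 * pi
A = 56.55
56.55 cm^2


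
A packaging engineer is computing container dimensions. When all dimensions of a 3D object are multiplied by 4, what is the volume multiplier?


Linear scale factor k = 4
Rule: under a linear scaling by k, volumes scale by k^3.
k^3 = 4 * 4 * 4
k^3 = 16 * 4
k^3 = 64
Volume scales by a factor of 64.
64 (dimensionless)


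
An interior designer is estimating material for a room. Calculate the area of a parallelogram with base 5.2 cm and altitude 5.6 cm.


Shape: parallelogram
Base b = 5.2 cm, Height h = 5.6 cm
Formula: A = b * h
A = 5.2 * 5.6
A = 29.12
29.12 cm^2


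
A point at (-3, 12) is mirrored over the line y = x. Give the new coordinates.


Transformation: reflection
Original point: (-3, 12)
Rule for reflection over y = x: (x, y) -> (y, x)
Apply: (-3, 12) -> (12, -3)
(12, -3)
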